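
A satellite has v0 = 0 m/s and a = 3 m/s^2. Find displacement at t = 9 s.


Given: v0 = 0 m/s, a = 3 m/s^2, t = 9 s
Using s = v0*t + (1/2)*a*t^2
s = 0*9 + (1/2)*3*9^2
s = 0 + (1/2)*243
s = 0 + 243/2
s = 243/2

243/2 m


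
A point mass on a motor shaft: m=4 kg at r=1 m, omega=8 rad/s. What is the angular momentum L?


Given: m = 4 kg, r = 1 m, omega = 8 rad/s
For a point mass: I = m*r^2
I = 4*1^2 = 4*1 = 4
L = I*omega = 4*8
L = 32 kg*m^2/s

32 kg*m^2/s


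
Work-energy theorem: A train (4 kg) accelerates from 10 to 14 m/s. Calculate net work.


Given: m = 4 kg, v0 = 10 m/s, v = 14 m/s
Using W = (1/2)*m*(v^2 - v0^2)
v^2 = 14^2 = 196
v0^2 = 10^2 = 100
v^2 - v0^2 = 196 - 100 = 96
W = (1/2)*4*96 = 192 J

192 J


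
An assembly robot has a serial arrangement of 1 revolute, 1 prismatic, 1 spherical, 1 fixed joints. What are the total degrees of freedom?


Given: serial robot with 1 revolute, 1 prismatic, 1 spherical, 1 fixed joints
DOF contribution per joint type: revolute=1, prismatic=1, spherical=3, fixed=0
DOF = 1*1 + 1*1 + 1*3 + 1*0
DOF = 5

5


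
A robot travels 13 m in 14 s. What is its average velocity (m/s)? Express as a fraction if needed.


Given: distance d = 13 m, time t = 14 s
Using v = d / t
v = 13 / 14
v = 13/14 m/s

13/14 m/s


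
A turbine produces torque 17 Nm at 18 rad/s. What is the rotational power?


Given: tau = 17 Nm, omega = 18 rad/s
Using P = tau * omega
P = 17 * 18
P = 306 W

306 W


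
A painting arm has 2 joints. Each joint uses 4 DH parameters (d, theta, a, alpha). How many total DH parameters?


Given: 2 joints, 4 DH parameters per joint (d, theta, a, alpha)
Total DH parameters = number_of_joints * 4
Total = 2 * 4
Total = 8

8


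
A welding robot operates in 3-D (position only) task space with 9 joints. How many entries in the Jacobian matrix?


Given: task space dimension = 3, joints = 9
Jacobian is a 3 x 9 matrix
Total entries = rows * columns
Total = 3 * 9
Total = 27

27


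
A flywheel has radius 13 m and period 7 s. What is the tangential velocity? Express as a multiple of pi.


Given: radius r = 13 m, period T = 7 s
Using v = 2*pi*r / T
v = 2*pi*13 / 7
v = 26*pi / 7
v = 26/7*pi m/s

26/7*pi m/s


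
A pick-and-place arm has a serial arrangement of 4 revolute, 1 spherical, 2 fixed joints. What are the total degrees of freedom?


Given: serial robot with 4 revolute, 1 spherical, 2 fixed joints
DOF contribution per joint type: revolute=1, prismatic=1, spherical=3, fixed=0
DOF = 4*1 + 1*3 + 2*0
DOF = 7

7


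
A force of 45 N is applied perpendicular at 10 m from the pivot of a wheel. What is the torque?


Given: F = 45 N, r = 10 m, angle = 90 deg (perpendicular)
Using tau = F * r * sin(90)
sin(90) = 1
tau = 45 * 10 * 1
tau = 450 Nm

450 Nm


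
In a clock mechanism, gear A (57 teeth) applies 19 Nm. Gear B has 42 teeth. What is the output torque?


Given: N1 = 57, N2 = 42, T1 = 19 Nm
Using T2/T1 = N2/N1
T2 = T1 * N2 / N1
T2 = 19 * 42 / 57
T2 = 798 / 57
T2 = 14 Nm

14 Nm


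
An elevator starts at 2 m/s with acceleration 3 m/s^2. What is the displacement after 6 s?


Given: v0 = 2 m/s, a = 3 m/s^2, t = 6 s
Using s = v0*t + (1/2)*a*t^2
s = 2*6 + (1/2)*3*6^2
s = 12 + (1/2)*108
s = 12 + 54
s = 66

66 m


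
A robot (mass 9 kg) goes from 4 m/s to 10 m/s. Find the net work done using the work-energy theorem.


Given: m = 9 kg, v0 = 4 m/s, v = 10 m/s
Using W = (1/2)*m*(v^2 - v0^2)
v^2 = 10^2 = 100
v0^2 = 4^2 = 16
v^2 - v0^2 = 100 - 16 = 84
W = (1/2)*9*84 = 378 J

378 J


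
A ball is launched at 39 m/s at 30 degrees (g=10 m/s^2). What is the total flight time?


Given: v0 = 39 m/s, theta = 30 deg, g = 10 m/s^2
sin(30) = 1/2
Using T = 2*v0*sin(theta) / g
T = 2*39*1/2 / 10
T = 39 / 10
T = 39/10 s

39/10 s


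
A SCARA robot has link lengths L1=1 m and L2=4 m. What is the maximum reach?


Given: L1 = 1 m, L2 = 4 m
For a 2-link planar arm, max reach = L1 + L2 (fully extended)
Max reach = 1 + 4
Max reach = 5 m

5 m


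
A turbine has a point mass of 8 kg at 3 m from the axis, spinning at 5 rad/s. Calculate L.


Given: m = 8 kg, r = 3 m, omega = 5 rad/s
For a point mass: I = m*r^2
I = 8*3^2 = 8*9 = 72
L = I*omega = 72*5
L = 360 kg*m^2/s

360 kg*m^2/s


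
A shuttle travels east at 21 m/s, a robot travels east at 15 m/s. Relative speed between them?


Given: v_A = 21 m/s east, v_B = 15 m/s east
Both move in the same direction; relative speed = |v_A - v_B|
|21 - 15| = |6|
= 6 m/s

6 m/s


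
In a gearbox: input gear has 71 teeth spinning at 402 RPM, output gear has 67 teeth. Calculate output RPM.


Given: N1 = 71 teeth, w1 = 402 RPM, N2 = 67 teeth
Using N1*w1 = N2*w2
w2 = N1*w1 / N2
w2 = 71*402 / 67
w2 = 28542 / 67
w2 = 426 RPM

426 RPM


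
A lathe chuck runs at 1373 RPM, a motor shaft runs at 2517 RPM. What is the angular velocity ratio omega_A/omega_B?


Given: RPM_A = 1373, RPM_B = 2517
omega = 2*pi*RPM/60, so omega_A/omega_B = RPM_A / RPM_B
omega_A/omega_B = 1373 / 2517
omega_A/omega_B = 1373/2517

1373/2517


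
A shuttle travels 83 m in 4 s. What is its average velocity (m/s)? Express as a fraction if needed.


Given: distance d = 83 m, time t = 4 s
Using v = d / t
v = 83 / 4
v = 83/4 m/s

83/4 m/s


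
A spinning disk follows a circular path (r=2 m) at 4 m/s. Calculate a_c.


Given: v = 4 m/s, r = 2 m
Using a_c = v^2 / r
a_c = 4^2 / 2
a_c = 16 / 2
a_c = 8 m/s^2

8 m/s^2


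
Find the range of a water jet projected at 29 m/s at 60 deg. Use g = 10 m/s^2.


Given: v0 = 29 m/s, theta = 60 deg, g = 10 m/s^2
sin(2*60) = sin(120) = sqrt(3)/2
Using R = v0^2 * sin(2*theta) / g
R = 29^2 * (sqrt(3)/2) / 10
R = 841 * sqrt(3) / 20
R = 841/20*sqrt(3) m

841/20*sqrt(3) m


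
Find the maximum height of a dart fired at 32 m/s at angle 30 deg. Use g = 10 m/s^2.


Given: v0 = 32 m/s, theta = 30 deg, g = 10 m/s^2
sin^2(30) = 1/4
Using H = v0^2 * sin^2(theta) / (2*g)
H = 32^2 * 1/4 / (2*10)
H = 1024 * 1/4 / 20
H = 256 / 20
H = 64/5 m

64/5 m


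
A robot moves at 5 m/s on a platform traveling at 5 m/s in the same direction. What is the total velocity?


Given: object velocity = 5 m/s, platform velocity = 5 m/s (same direction)
Using classical velocity addition: v_total = v_object + v_platform
v_total = 5 + 5
v_total = 10 m/s

10 m/s


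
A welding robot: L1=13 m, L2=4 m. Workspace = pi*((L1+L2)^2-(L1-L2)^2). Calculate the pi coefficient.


Given: L1 = 13, L2 = 4
(L1+L2)^2 = (17)^2 = 289
(L1-L2)^2 = (9)^2 = 81
Difference = 289 - 81 = 208
This equals 4*L1*L2 = 4*13*4 = 208
Workspace area = 208*pi

208


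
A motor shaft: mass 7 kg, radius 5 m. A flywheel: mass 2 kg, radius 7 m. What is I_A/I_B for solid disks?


Given: M1=7 kg, R1=5 m, M2=2 kg, R2=7 m
For a disk: I = (1/2)*M*R^2, so I_A/I_B = (M1*R1^2)/(M2*R2^2)
M1*R1^2 = 7*25 = 175
M2*R2^2 = 2*49 = 98
I_A/I_B = 175/98 = 25/14

25/14


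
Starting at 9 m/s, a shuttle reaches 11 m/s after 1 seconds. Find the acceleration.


Given: initial velocity v0 = 9 m/s, final velocity v = 11 m/s, time t = 1 s
Using a = (v - v0) / t
a = (11 - 9) / 1
a = 2 / 1
a = 2 m/s^2

2 m/s^2


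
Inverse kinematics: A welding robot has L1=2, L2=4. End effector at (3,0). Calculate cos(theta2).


Given: L1 = 2, L2 = 4, target (x, y) = (3, 0)
Using cos(theta2) = (x^2 + y^2 - L1^2 - L2^2) / (2*L1*L2)
x^2 + y^2 = 3^2 + 0 = 9
L1^2 + L2^2 = 4 + 16 = 20
Numerator = 9 - 20 = -11
Denominator = 2*2*4 = 16
cos(theta2) = -11/16 = -11/16

-11/16


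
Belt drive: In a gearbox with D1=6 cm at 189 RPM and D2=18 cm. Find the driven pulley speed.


Given: D1 = 6 cm, w1 = 189 RPM, D2 = 18 cm
Using D1*w1 = D2*w2
w2 = D1*w1 / D2
w2 = 6*189 / 18
w2 = 1134 / 18
w2 = 63 RPM

63 RPM


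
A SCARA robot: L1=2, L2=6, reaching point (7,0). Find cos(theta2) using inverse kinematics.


Given: L1 = 2, L2 = 6, target (x, y) = (7, 0)
Using cos(theta2) = (x^2 + y^2 - L1^2 - L2^2) / (2*L1*L2)
x^2 + y^2 = 7^2 + 0 = 49
L1^2 + L2^2 = 4 + 36 = 40
Numerator = 49 - 40 = 9
Denominator = 2*2*6 = 24
cos(theta2) = 9/24 = 3/8

3/8


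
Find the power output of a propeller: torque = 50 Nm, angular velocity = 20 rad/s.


Given: tau = 50 Nm, omega = 20 rad/s
Using P = tau * omega
P = 50 * 20
P = 1000 W

1000 W


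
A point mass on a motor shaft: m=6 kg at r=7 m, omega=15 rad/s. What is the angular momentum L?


Given: m = 6 kg, r = 7 m, omega = 15 rad/s
For a point mass: I = m*r^2
I = 6*7^2 = 6*49 = 294
L = I*omega = 294*15
L = 4410 kg*m^2/s

4410 kg*m^2/s


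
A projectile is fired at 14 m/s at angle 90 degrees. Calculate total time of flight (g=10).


Given: v0 = 14 m/s, theta = 90 deg, g = 10 m/s^2
sin(90) = 1
Using T = 2*v0*sin(theta) / g
T = 2*14*1 / 10
T = 28 / 10
T = 14/5 s

14/5 s


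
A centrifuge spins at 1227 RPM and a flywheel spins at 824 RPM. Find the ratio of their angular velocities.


Given: RPM_A = 1227, RPM_B = 824
omega = 2*pi*RPM/60, so omega_A/omega_B = RPM_A / RPM_B
omega_A/omega_B = 1227 / 824
omega_A/omega_B = 1227/824

1227/824


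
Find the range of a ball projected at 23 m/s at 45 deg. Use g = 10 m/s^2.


Given: v0 = 23 m/s, theta = 45 deg, g = 10 m/s^2
sin(2*45) = sin(90) = 1
Using R = v0^2 * sin(2*theta) / g
R = 23^2 * 1 / 10
R = 529 / 10
R = 529/10 m

529/10 m


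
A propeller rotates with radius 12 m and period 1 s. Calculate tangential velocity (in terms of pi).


Given: radius r = 12 m, period T = 1 s
Using v = 2*pi*r / T
v = 2*pi*12 / 1
v = 24*pi / 1
v = 24*pi m/s

24*pi m/s


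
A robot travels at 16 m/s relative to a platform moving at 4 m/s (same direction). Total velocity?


Given: object velocity = 16 m/s, platform velocity = 4 m/s (same direction)
Using classical velocity addition: v_total = v_object + v_platform
v_total = 16 + 4
v_total = 20 m/s

20 m/s


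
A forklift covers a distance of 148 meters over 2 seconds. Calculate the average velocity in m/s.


Given: distance d = 148 m, time t = 2 s
Using v = d / t
v = 148 / 2
v = 74 m/s

74 m/s


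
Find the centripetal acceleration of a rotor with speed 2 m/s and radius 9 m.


Given: v = 2 m/s, r = 9 m
Using a_c = v^2 / r
a_c = 2^2 / 9
a_c = 4 / 9
a_c = 4/9 m/s^2

4/9 m/s^2


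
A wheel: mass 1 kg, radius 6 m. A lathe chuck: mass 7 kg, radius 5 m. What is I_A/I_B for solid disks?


Given: M1=1 kg, R1=6 m, M2=7 kg, R2=5 m
For a disk: I = (1/2)*M*R^2, so I_A/I_B = (M1*R1^2)/(M2*R2^2)
M1*R1^2 = 1*36 = 36
M2*R2^2 = 7*25 = 175
I_A/I_B = 36/175 = 36/175

36/175


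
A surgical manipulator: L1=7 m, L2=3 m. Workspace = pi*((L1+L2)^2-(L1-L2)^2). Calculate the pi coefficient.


Given: L1 = 7, L2 = 3
(L1+L2)^2 = (10)^2 = 100
(L1-L2)^2 = (4)^2 = 16
Difference = 100 - 16 = 84
This equals 4*L1*L2 = 4*7*3 = 84
Workspace area = 84*pi

84


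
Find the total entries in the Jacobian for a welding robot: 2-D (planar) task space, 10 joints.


Given: task space dimension = 2, joints = 10
Jacobian is a 2 x 10 matrix
Total entries = rows * columns
Total = 2 * 10
Total = 20

20


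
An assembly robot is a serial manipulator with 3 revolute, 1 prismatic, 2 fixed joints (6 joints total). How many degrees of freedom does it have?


Given: serial robot with 3 revolute, 1 prismatic, 2 fixed joints
DOF contribution per joint type: revolute=1, prismatic=1, spherical=3, fixed=0
DOF = 3*1 + 1*1 + 2*0
DOF = 4

4


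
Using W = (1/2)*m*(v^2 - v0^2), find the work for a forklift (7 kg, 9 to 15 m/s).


Given: m = 7 kg, v0 = 9 m/s, v = 15 m/s
Using W = (1/2)*m*(v^2 - v0^2)
v^2 = 15^2 = 225
v0^2 = 9^2 = 81
v^2 - v0^2 = 225 - 81 = 144
W = (1/2)*7*144 = 504 J

504 J


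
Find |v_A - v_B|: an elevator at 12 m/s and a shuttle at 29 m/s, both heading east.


Given: v_A = 12 m/s east, v_B = 29 m/s east
Both move in the same direction; relative speed = |v_A - v_B|
|12 - 29| = |-17|
= 17 m/s

17 m/s


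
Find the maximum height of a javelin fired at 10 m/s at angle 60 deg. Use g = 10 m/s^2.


Given: v0 = 10 m/s, theta = 60 deg, g = 10 m/s^2
sin^2(60) = 3/4
Using H = v0^2 * sin^2(theta) / (2*g)
H = 10^2 * 3/4 / (2*10)
H = 100 * 3/4 / 20
H = 75 / 20
H = 15/4 m

15/4 m


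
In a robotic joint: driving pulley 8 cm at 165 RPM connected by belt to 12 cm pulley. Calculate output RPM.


Given: D1 = 8 cm, w1 = 165 RPM, D2 = 12 cm
Using D1*w1 = D2*w2
w2 = D1*w1 / D2
w2 = 8*165 / 12
w2 = 1320 / 12
w2 = 110 RPM

110 RPM


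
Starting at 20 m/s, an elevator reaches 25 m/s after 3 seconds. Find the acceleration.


Given: initial velocity v0 = 20 m/s, final velocity v = 25 m/s, time t = 3 s
Using a = (v - v0) / t
a = (25 - 20) / 3
a = 5 / 3
a = 5/3 m/s^2

5/3 m/s^2


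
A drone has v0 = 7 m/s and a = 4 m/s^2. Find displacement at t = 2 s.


Given: v0 = 7 m/s, a = 4 m/s^2, t = 2 s
Using s = v0*t + (1/2)*a*t^2
s = 7*2 + (1/2)*4*2^2
s = 14 + (1/2)*16
s = 14 + 8
s = 22

22 m


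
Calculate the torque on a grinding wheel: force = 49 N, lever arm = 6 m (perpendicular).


Given: F = 49 N, r = 6 m, angle = 90 deg (perpendicular)
Using tau = F * r * sin(90)
sin(90) = 1
tau = 49 * 6 * 1
tau = 294 Nm

294 Nm


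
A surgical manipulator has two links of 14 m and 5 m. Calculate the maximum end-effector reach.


Given: L1 = 14 m, L2 = 5 m
For a 2-link planar arm, max reach = L1 + L2 (fully extended)
Max reach = 14 + 5
Max reach = 19 m

19 m


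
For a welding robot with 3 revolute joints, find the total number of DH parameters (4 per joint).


Given: 3 joints, 4 DH parameters per joint (d, theta, a, alpha)
Total DH parameters = number_of_joints * 4
Total = 3 * 4
Total = 12

12


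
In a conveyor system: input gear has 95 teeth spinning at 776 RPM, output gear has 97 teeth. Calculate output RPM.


Given: N1 = 95 teeth, w1 = 776 RPM, N2 = 97 teeth
Using N1*w1 = N2*w2
w2 = N1*w1 / N2
w2 = 95*776 / 97
w2 = 73720 / 97
w2 = 760 RPM

760 RPM


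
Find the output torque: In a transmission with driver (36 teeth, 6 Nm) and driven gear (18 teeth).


Given: N1 = 36, N2 = 18, T1 = 6 Nm
Using T2/T1 = N2/N1
T2 = T1 * N2 / N1
T2 = 6 * 18 / 36
T2 = 108 / 36
T2 = 3 Nm

3 Nm


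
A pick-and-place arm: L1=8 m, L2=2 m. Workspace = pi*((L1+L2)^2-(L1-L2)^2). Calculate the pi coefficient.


Given: L1 = 8, L2 = 2
(L1+L2)^2 = (10)^2 = 100
(L1-L2)^2 = (6)^2 = 36
Difference = 100 - 36 = 64
This equals 4*L1*L2 = 4*8*2 = 64
Workspace area = 64*pi

64


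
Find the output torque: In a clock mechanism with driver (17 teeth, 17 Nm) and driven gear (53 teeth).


Given: N1 = 17, N2 = 53, T1 = 17 Nm
Using T2/T1 = N2/N1
T2 = T1 * N2 / N1
T2 = 17 * 53 / 17
T2 = 901 / 17
T2 = 53 Nm

53 Nm


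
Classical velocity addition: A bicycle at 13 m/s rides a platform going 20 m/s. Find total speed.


Given: object velocity = 13 m/s, platform velocity = 20 m/s (same direction)
Using classical velocity addition: v_total = v_object + v_platform
v_total = 13 + 20
v_total = 33 m/s

33 m/s


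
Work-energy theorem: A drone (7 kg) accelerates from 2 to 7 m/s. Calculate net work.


Given: m = 7 kg, v0 = 2 m/s, v = 7 m/s
Using W = (1/2)*m*(v^2 - v0^2)
v^2 = 7^2 = 49
v0^2 = 2^2 = 4
v^2 - v0^2 = 49 - 4 = 45
W = (1/2)*7*45 = 315/2 J

315/2 J


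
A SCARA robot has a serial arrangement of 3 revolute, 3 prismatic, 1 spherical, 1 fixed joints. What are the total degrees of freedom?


Given: serial robot with 3 revolute, 3 prismatic, 1 spherical, 1 fixed joints
DOF contribution per joint type: revolute=1, prismatic=1, spherical=3, fixed=0
DOF = 3*1 + 3*1 + 1*3 + 1*0
DOF = 9

9


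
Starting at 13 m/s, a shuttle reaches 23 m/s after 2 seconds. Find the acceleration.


Given: initial velocity v0 = 13 m/s, final velocity v = 23 m/s, time t = 2 s
Using a = (v - v0) / t
a = (23 - 13) / 2
a = 10 / 2
a = 5 m/s^2

5 m/s^2


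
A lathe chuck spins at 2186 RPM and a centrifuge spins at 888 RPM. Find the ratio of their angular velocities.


Given: RPM_A = 2186, RPM_B = 888
omega = 2*pi*RPM/60, so omega_A/omega_B = RPM_A / RPM_B
omega_A/omega_B = 2186 / 888
omega_A/omega_B = 1093/444

1093/444


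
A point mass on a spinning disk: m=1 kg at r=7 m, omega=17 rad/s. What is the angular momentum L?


Given: m = 1 kg, r = 7 m, omega = 17 rad/s
For a point mass: I = m*r^2
I = 1*7^2 = 1*49 = 49
L = I*omega = 49*17
L = 833 kg*m^2/s

833 kg*m^2/s


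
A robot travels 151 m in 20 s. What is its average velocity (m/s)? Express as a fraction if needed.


Given: distance d = 151 m, time t = 20 s
Using v = d / t
v = 151 / 20
v = 151/20 m/s

151/20 m/s


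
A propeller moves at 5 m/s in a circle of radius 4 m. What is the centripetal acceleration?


Given: v = 5 m/s, r = 4 m
Using a_c = v^2 / r
a_c = 5^2 / 4
a_c = 25 / 4
a_c = 25/4 m/s^2

25/4 m/s^2


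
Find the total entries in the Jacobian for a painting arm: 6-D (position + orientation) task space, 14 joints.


Given: task space dimension = 6, joints = 14
Jacobian is a 6 x 14 matrix
Total entries = rows * columns
Total = 6 * 14
Total = 84

84


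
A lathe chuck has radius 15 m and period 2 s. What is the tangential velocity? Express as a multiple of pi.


Given: radius r = 15 m, period T = 2 s
Using v = 2*pi*r / T
v = 2*pi*15 / 2
v = 30*pi / 2
v = 15*pi m/s

15*pi m/s


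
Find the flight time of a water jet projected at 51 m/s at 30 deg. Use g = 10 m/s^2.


Given: v0 = 51 m/s, theta = 30 deg, g = 10 m/s^2
sin(30) = 1/2
Using T = 2*v0*sin(theta) / g
T = 2*51*1/2 / 10
T = 51 / 10
T = 51/10 s

51/10 s


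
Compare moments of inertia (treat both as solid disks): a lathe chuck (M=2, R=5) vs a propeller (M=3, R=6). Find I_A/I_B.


Given: M1=2 kg, R1=5 m, M2=3 kg, R2=6 m
For a disk: I = (1/2)*M*R^2, so I_A/I_B = (M1*R1^2)/(M2*R2^2)
M1*R1^2 = 2*25 = 50
M2*R2^2 = 3*36 = 108
I_A/I_B = 50/108 = 25/54

25/54


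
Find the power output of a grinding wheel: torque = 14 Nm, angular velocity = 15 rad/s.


Given: tau = 14 Nm, omega = 15 rad/s
Using P = tau * omega
P = 14 * 15
P = 210 W

210 W


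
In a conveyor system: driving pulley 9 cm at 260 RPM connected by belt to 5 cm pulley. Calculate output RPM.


Given: D1 = 9 cm, w1 = 260 RPM, D2 = 5 cm
Using D1*w1 = D2*w2
w2 = D1*w1 / D2
w2 = 9*260 / 5
w2 = 2340 / 5
w2 = 468 RPM

468 RPM


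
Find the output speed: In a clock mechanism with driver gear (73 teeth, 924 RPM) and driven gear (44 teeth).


Given: N1 = 73 teeth, w1 = 924 RPM, N2 = 44 teeth
Using N1*w1 = N2*w2
w2 = N1*w1 / N2
w2 = 73*924 / 44
w2 = 67452 / 44
w2 = 1533 RPM

1533 RPM


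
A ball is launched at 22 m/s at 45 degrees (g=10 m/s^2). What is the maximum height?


Given: v0 = 22 m/s, theta = 45 deg, g = 10 m/s^2
sin^2(45) = 1/2
Using H = v0^2 * sin^2(theta) / (2*g)
H = 22^2 * 1/2 / (2*10)
H = 484 * 1/2 / 20
H = 242 / 20
H = 121/10 m

121/10 m


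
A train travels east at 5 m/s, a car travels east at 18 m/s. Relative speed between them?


Given: v_A = 5 m/s east, v_B = 18 m/s east
Both move in the same direction; relative speed = |v_A - v_B|
|5 - 18| = |-13|
= 13 m/s

13 m/s


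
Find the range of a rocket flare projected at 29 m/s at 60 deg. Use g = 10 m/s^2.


Given: v0 = 29 m/s, theta = 60 deg, g = 10 m/s^2
sin(2*60) = sin(120) = sqrt(3)/2
Using R = v0^2 * sin(2*theta) / g
R = 29^2 * (sqrt(3)/2) / 10
R = 841 * sqrt(3) / 20
R = 841/20*sqrt(3) m

841/20*sqrt(3) m


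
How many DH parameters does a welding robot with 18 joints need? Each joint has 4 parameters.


Given: 18 joints, 4 DH parameters per joint (d, theta, a, alpha)
Total DH parameters = number_of_joints * 4
Total = 18 * 4
Total = 72

72


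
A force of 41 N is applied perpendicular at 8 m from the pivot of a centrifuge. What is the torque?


Given: F = 41 N, r = 8 m, angle = 90 deg (perpendicular)
Using tau = F * r * sin(90)
sin(90) = 1
tau = 41 * 8 * 1
tau = 328 Nm

328 Nm


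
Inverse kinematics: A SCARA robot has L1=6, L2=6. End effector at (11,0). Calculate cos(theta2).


Given: L1 = 6, L2 = 6, target (x, y) = (11, 0)
Using cos(theta2) = (x^2 + y^2 - L1^2 - L2^2) / (2*L1*L2)
x^2 + y^2 = 11^2 + 0 = 121
L1^2 + L2^2 = 36 + 36 = 72
Numerator = 121 - 72 = 49
Denominator = 2*6*6 = 72
cos(theta2) = 49/72 = 49/72

49/72


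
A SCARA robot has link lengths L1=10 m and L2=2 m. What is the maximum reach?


Given: L1 = 10 m, L2 = 2 m
For a 2-link planar arm, max reach = L1 + L2 (fully extended)
Max reach = 10 + 2
Max reach = 12 m

12 m


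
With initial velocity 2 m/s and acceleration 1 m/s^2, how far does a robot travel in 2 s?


Given: v0 = 2 m/s, a = 1 m/s^2, t = 2 s
Using s = v0*t + (1/2)*a*t^2
s = 2*2 + (1/2)*1*2^2
s = 4 + (1/2)*4
s = 4 + 2
s = 6

6 m


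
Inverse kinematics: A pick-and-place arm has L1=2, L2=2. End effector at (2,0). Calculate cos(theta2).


Given: L1 = 2, L2 = 2, target (x, y) = (2, 0)
Using cos(theta2) = (x^2 + y^2 - L1^2 - L2^2) / (2*L1*L2)
x^2 + y^2 = 2^2 + 0 = 4
L1^2 + L2^2 = 4 + 4 = 8
Numerator = 4 - 8 = -4
Denominator = 2*2*2 = 8
cos(theta2) = -4/8 = -1/2

-1/2


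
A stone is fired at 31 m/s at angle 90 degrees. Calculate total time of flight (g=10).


Given: v0 = 31 m/s, theta = 90 deg, g = 10 m/s^2
sin(90) = 1
Using T = 2*v0*sin(theta) / g
T = 2*31*1 / 10
T = 62 / 10
T = 31/5 s

31/5 s


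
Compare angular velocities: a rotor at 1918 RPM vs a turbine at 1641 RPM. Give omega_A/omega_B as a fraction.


Given: RPM_A = 1918, RPM_B = 1641
omega = 2*pi*RPM/60, so omega_A/omega_B = RPM_A / RPM_B
omega_A/omega_B = 1918 / 1641
omega_A/omega_B = 1918/1641

1918/1641


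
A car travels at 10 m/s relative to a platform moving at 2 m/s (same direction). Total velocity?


Given: object velocity = 10 m/s, platform velocity = 2 m/s (same direction)
Using classical velocity addition: v_total = v_object + v_platform
v_total = 10 + 2
v_total = 12 m/s

12 m/s


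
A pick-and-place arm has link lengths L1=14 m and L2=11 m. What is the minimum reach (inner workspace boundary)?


Given: L1 = 14 m, L2 = 11 m
For a 2-link planar arm, min reach = |L1 - L2| (second link folded back)
Min reach = |14 - 11|
Min reach = 3 m

3 m


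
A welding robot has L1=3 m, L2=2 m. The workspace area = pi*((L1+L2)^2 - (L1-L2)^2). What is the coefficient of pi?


Given: L1 = 3, L2 = 2
(L1+L2)^2 = (5)^2 = 25
(L1-L2)^2 = (1)^2 = 1
Difference = 25 - 1 = 24
This equals 4*L1*L2 = 4*3*2 = 24
Workspace area = 24*pi

24


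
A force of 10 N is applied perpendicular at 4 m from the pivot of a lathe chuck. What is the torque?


Given: F = 10 N, r = 4 m, angle = 90 deg (perpendicular)
Using tau = F * r * sin(90)
sin(90) = 1
tau = 10 * 4 * 1
tau = 40 Nm

40 Nm


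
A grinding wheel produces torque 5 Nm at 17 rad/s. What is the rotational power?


Given: tau = 5 Nm, omega = 17 rad/s
Using P = tau * omega
P = 5 * 17
P = 85 W

85 W


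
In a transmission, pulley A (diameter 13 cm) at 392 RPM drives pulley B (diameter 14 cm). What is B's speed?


Given: D1 = 13 cm, w1 = 392 RPM, D2 = 14 cm
Using D1*w1 = D2*w2
w2 = D1*w1 / D2
w2 = 13*392 / 14
w2 = 5096 / 14
w2 = 364 RPM

364 RPM


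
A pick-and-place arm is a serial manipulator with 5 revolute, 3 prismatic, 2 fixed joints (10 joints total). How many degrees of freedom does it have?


Given: serial robot with 5 revolute, 3 prismatic, 2 fixed joints
DOF contribution per joint type: revolute=1, prismatic=1, spherical=3, fixed=0
DOF = 5*1 + 3*1 + 2*0
DOF = 8

8


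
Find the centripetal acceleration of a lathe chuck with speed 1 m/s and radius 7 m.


Given: v = 1 m/s, r = 7 m
Using a_c = v^2 / r
a_c = 1^2 / 7
a_c = 1 / 7
a_c = 1/7 m/s^2

1/7 m/s^2


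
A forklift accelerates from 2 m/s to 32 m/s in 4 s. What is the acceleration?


Given: initial velocity v0 = 2 m/s, final velocity v = 32 m/s, time t = 4 s
Using a = (v - v0) / t
a = (32 - 2) / 4
a = 30 / 4
a = 15/2 m/s^2

15/2 m/s^2


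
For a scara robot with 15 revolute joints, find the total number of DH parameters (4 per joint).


Given: 15 joints, 4 DH parameters per joint (d, theta, a, alpha)
Total DH parameters = number_of_joints * 4
Total = 15 * 4
Total = 60

60


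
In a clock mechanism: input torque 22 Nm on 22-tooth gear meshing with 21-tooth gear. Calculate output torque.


Given: N1 = 22, N2 = 21, T1 = 22 Nm
Using T2/T1 = N2/N1
T2 = T1 * N2 / N1
T2 = 22 * 21 / 22
T2 = 462 / 22
T2 = 21 Nm

21 Nm


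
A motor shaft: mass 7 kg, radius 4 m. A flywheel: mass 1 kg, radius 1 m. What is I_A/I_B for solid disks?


Given: M1=7 kg, R1=4 m, M2=1 kg, R2=1 m
For a disk: I = (1/2)*M*R^2, so I_A/I_B = (M1*R1^2)/(M2*R2^2)
M1*R1^2 = 7*16 = 112
M2*R2^2 = 1*1 = 1
I_A/I_B = 112/1 = 112

112


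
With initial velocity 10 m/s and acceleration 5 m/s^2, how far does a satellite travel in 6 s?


Given: v0 = 10 m/s, a = 5 m/s^2, t = 6 s
Using s = v0*t + (1/2)*a*t^2
s = 10*6 + (1/2)*5*6^2
s = 60 + (1/2)*180
s = 60 + 90
s = 150

150 m


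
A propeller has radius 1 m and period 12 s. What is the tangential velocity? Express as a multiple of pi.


Given: radius r = 1 m, period T = 12 s
Using v = 2*pi*r / T
v = 2*pi*1 / 12
v = 2*pi / 12
v = 1/6*pi m/s

1/6*pi m/s


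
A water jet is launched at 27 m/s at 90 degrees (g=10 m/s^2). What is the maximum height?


Given: v0 = 27 m/s, theta = 90 deg, g = 10 m/s^2
sin^2(90) = 1
Using H = v0^2 * sin^2(theta) / (2*g)
H = 27^2 * 1 / (2*10)
H = 729 * 1 / 20
H = 729 / 20
H = 729/20 m

729/20 m


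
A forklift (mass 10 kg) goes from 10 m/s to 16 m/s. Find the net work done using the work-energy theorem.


Given: m = 10 kg, v0 = 10 m/s, v = 16 m/s
Using W = (1/2)*m*(v^2 - v0^2)
v^2 = 16^2 = 256
v0^2 = 10^2 = 100
v^2 - v0^2 = 256 - 100 = 156
W = (1/2)*10*156 = 780 J

780 J


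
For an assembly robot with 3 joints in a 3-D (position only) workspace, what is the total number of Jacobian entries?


Given: task space dimension = 3, joints = 3
Jacobian is a 3 x 3 matrix
Total entries = rows * columns
Total = 3 * 3
Total = 9

9


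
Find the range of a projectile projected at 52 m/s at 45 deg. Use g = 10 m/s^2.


Given: v0 = 52 m/s, theta = 45 deg, g = 10 m/s^2
sin(2*45) = sin(90) = 1
Using R = v0^2 * sin(2*theta) / g
R = 52^2 * 1 / 10
R = 2704 / 10
R = 1352/5 m

1352/5 m


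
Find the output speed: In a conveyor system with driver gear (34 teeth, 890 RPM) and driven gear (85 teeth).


Given: N1 = 34 teeth, w1 = 890 RPM, N2 = 85 teeth
Using N1*w1 = N2*w2
w2 = N1*w1 / N2
w2 = 34*890 / 85
w2 = 30260 / 85
w2 = 356 RPM

356 RPM


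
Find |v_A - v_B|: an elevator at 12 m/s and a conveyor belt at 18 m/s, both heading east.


Given: v_A = 12 m/s east, v_B = 18 m/s east
Both move in the same direction; relative speed = |v_A - v_B|
|12 - 18| = |-6|
= 6 m/s

6 m/s


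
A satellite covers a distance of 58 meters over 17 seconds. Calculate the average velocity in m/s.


Given: distance d = 58 m, time t = 17 s
Using v = d / t
v = 58 / 17
v = 58/17 m/s

58/17 m/s


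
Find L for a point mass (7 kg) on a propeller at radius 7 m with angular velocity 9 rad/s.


Given: m = 7 kg, r = 7 m, omega = 9 rad/s
For a point mass: I = m*r^2
I = 7*7^2 = 7*49 = 343
L = I*omega = 343*9
L = 3087 kg*m^2/s

3087 kg*m^2/s


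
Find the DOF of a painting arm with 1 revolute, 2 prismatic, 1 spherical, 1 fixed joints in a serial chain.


Given: serial robot with 1 revolute, 2 prismatic, 1 spherical, 1 fixed joints
DOF contribution per joint type: revolute=1, prismatic=1, spherical=3, fixed=0
DOF = 1*1 + 2*1 + 1*3 + 1*0
DOF = 6

6


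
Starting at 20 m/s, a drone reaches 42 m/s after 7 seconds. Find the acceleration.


Given: initial velocity v0 = 20 m/s, final velocity v = 42 m/s, time t = 7 s
Using a = (v - v0) / t
a = (42 - 20) / 7
a = 22 / 7
a = 22/7 m/s^2

22/7 m/s^2


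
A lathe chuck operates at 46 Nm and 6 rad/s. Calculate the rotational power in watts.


Given: tau = 46 Nm, omega = 6 rad/s
Using P = tau * omega
P = 46 * 6
P = 276 W

276 W


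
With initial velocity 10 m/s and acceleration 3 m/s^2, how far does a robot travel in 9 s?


Given: v0 = 10 m/s, a = 3 m/s^2, t = 9 s
Using s = v0*t + (1/2)*a*t^2
s = 10*9 + (1/2)*3*9^2
s = 90 + (1/2)*243
s = 90 + 243/2
s = 423/2

423/2 m


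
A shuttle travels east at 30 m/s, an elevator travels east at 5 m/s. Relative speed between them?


Given: v_A = 30 m/s east, v_B = 5 m/s east
Both move in the same direction; relative speed = |v_A - v_B|
|30 - 5| = |25|
= 25 m/s

25 m/s


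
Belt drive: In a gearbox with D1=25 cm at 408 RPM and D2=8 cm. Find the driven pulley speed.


Given: D1 = 25 cm, w1 = 408 RPM, D2 = 8 cm
Using D1*w1 = D2*w2
w2 = D1*w1 / D2
w2 = 25*408 / 8
w2 = 10200 / 8
w2 = 1275 RPM

1275 RPM


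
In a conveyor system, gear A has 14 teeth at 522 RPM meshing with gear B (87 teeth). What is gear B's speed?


Given: N1 = 14 teeth, w1 = 522 RPM, N2 = 87 teeth
Using N1*w1 = N2*w2
w2 = N1*w1 / N2
w2 = 14*522 / 87
w2 = 7308 / 87
w2 = 84 RPM

84 RPM


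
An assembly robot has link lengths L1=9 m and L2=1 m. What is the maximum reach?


Given: L1 = 9 m, L2 = 1 m
For a 2-link planar arm, max reach = L1 + L2 (fully extended)
Max reach = 9 + 1
Max reach = 10 m

10 m


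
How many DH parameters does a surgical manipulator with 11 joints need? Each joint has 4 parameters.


Given: 11 joints, 4 DH parameters per joint (d, theta, a, alpha)
Total DH parameters = number_of_joints * 4
Total = 11 * 4
Total = 44

44


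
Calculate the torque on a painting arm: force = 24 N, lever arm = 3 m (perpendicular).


Given: F = 24 N, r = 3 m, angle = 90 deg (perpendicular)
Using tau = F * r * sin(90)
sin(90) = 1
tau = 24 * 3 * 1
tau = 72 Nm

72 Nm


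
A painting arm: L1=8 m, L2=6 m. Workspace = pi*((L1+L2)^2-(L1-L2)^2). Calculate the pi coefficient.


Given: L1 = 8, L2 = 6
(L1+L2)^2 = (14)^2 = 196
(L1-L2)^2 = (2)^2 = 4
Difference = 196 - 4 = 192
This equals 4*L1*L2 = 4*8*6 = 192
Workspace area = 192*pi

192


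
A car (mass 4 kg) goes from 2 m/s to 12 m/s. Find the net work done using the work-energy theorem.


Given: m = 4 kg, v0 = 2 m/s, v = 12 m/s
Using W = (1/2)*m*(v^2 - v0^2)
v^2 = 12^2 = 144
v0^2 = 2^2 = 4
v^2 - v0^2 = 144 - 4 = 140
W = (1/2)*4*140 = 280 J

280 J


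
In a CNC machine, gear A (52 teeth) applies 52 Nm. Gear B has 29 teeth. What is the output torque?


Given: N1 = 52, N2 = 29, T1 = 52 Nm
Using T2/T1 = N2/N1
T2 = T1 * N2 / N1
T2 = 52 * 29 / 52
T2 = 1508 / 52
T2 = 29 Nm

29 Nm


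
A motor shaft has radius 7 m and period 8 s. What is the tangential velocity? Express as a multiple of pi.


Given: radius r = 7 m, period T = 8 s
Using v = 2*pi*r / T
v = 2*pi*7 / 8
v = 14*pi / 8
v = 7/4*pi m/s

7/4*pi m/s


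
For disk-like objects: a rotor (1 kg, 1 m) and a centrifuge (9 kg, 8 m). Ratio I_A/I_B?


Given: M1=1 kg, R1=1 m, M2=9 kg, R2=8 m
For a disk: I = (1/2)*M*R^2, so I_A/I_B = (M1*R1^2)/(M2*R2^2)
M1*R1^2 = 1*1 = 1
M2*R2^2 = 9*64 = 576
I_A/I_B = 1/576 = 1/576

1/576


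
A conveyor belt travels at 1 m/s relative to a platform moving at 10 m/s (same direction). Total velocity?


Given: object velocity = 1 m/s, platform velocity = 10 m/s (same direction)
Using classical velocity addition: v_total = v_object + v_platform
v_total = 1 + 10
v_total = 11 m/s

11 m/s


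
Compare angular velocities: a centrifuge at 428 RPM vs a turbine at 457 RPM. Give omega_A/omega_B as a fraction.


Given: RPM_A = 428, RPM_B = 457
omega = 2*pi*RPM/60, so omega_A/omega_B = RPM_A / RPM_B
omega_A/omega_B = 428 / 457
omega_A/omega_B = 428/457

428/457


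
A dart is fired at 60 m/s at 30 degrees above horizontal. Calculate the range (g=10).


Given: v0 = 60 m/s, theta = 30 deg, g = 10 m/s^2
sin(2*30) = sin(60) = sqrt(3)/2
Using R = v0^2 * sin(2*theta) / g
R = 60^2 * (sqrt(3)/2) / 10
R = 3600 * sqrt(3) / 20
R = 180*sqrt(3) m

180*sqrt(3) m


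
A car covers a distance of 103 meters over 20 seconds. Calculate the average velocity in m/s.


Given: distance d = 103 m, time t = 20 s
Using v = d / t
v = 103 / 20
v = 103/20 m/s

103/20 m/s


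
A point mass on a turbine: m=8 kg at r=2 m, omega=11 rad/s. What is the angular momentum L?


Given: m = 8 kg, r = 2 m, omega = 11 rad/s
For a point mass: I = m*r^2
I = 8*2^2 = 8*4 = 32
L = I*omega = 32*11
L = 352 kg*m^2/s

352 kg*m^2/s


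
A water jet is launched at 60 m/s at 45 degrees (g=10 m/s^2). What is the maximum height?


Given: v0 = 60 m/s, theta = 45 deg, g = 10 m/s^2
sin^2(45) = 1/2
Using H = v0^2 * sin^2(theta) / (2*g)
H = 60^2 * 1/2 / (2*10)
H = 3600 * 1/2 / 20
H = 1800 / 20
H = 90 m

90 m


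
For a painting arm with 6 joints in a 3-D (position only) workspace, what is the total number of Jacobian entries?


Given: task space dimension = 3, joints = 6
Jacobian is a 3 x 6 matrix
Total entries = rows * columns
Total = 3 * 6
Total = 18

18


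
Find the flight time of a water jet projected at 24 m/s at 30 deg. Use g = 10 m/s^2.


Given: v0 = 24 m/s, theta = 30 deg, g = 10 m/s^2
sin(30) = 1/2
Using T = 2*v0*sin(theta) / g
T = 2*24*1/2 / 10
T = 24 / 10
T = 12/5 s

12/5 s


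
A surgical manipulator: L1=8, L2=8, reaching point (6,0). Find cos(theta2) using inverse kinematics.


Given: L1 = 8, L2 = 8, target (x, y) = (6, 0)
Using cos(theta2) = (x^2 + y^2 - L1^2 - L2^2) / (2*L1*L2)
x^2 + y^2 = 6^2 + 0 = 36
L1^2 + L2^2 = 64 + 64 = 128
Numerator = 36 - 128 = -92
Denominator = 2*8*8 = 128
cos(theta2) = -92/128 = -23/32

-23/32


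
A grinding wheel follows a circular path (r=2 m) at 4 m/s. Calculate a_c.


Given: v = 4 m/s, r = 2 m
Using a_c = v^2 / r
a_c = 4^2 / 2
a_c = 16 / 2
a_c = 8 m/s^2

8 m/s^2


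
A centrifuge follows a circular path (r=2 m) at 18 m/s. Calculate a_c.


Given: v = 18 m/s, r = 2 m
Using a_c = v^2 / r
a_c = 18^2 / 2
a_c = 324 / 2
a_c = 162 m/s^2

162 m/s^2


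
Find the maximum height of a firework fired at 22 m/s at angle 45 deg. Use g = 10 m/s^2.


Given: v0 = 22 m/s, theta = 45 deg, g = 10 m/s^2
sin^2(45) = 1/2
Using H = v0^2 * sin^2(theta) / (2*g)
H = 22^2 * 1/2 / (2*10)
H = 484 * 1/2 / 20
H = 242 / 20
H = 121/10 m

121/10 m


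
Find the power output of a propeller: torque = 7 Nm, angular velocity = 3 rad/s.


Given: tau = 7 Nm, omega = 3 rad/s
Using P = tau * omega
P = 7 * 3
P = 21 W

21 W


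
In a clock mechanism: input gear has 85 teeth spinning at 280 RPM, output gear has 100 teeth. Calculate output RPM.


Given: N1 = 85 teeth, w1 = 280 RPM, N2 = 100 teeth
Using N1*w1 = N2*w2
w2 = N1*w1 / N2
w2 = 85*280 / 100
w2 = 23800 / 100
w2 = 238 RPM

238 RPM


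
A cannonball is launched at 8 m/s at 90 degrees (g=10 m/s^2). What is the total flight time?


Given: v0 = 8 m/s, theta = 90 deg, g = 10 m/s^2
sin(90) = 1
Using T = 2*v0*sin(theta) / g
T = 2*8*1 / 10
T = 16 / 10
T = 8/5 s

8/5 s


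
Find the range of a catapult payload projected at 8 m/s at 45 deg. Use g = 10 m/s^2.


Given: v0 = 8 m/s, theta = 45 deg, g = 10 m/s^2
sin(2*45) = sin(90) = 1
Using R = v0^2 * sin(2*theta) / g
R = 8^2 * 1 / 10
R = 64 / 10
R = 32/5 m

32/5 m


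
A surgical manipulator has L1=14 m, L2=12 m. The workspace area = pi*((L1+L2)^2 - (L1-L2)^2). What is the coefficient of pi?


Given: L1 = 14, L2 = 12
(L1+L2)^2 = (26)^2 = 676
(L1-L2)^2 = (2)^2 = 4
Difference = 676 - 4 = 672
This equals 4*L1*L2 = 4*14*12 = 672
Workspace area = 672*pi

672


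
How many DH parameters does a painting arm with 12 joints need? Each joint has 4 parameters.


Given: 12 joints, 4 DH parameters per joint (d, theta, a, alpha)
Total DH parameters = number_of_joints * 4
Total = 12 * 4
Total = 48

48


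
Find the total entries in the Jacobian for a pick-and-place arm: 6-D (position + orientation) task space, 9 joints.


Given: task space dimension = 6, joints = 9
Jacobian is a 6 x 9 matrix
Total entries = rows * columns
Total = 6 * 9
Total = 54

54


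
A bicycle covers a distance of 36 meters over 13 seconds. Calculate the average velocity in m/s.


Given: distance d = 36 m, time t = 13 s
Using v = d / t
v = 36 / 13
v = 36/13 m/s

36/13 m/s


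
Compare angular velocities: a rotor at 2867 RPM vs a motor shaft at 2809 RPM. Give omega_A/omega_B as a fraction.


Given: RPM_A = 2867, RPM_B = 2809
omega = 2*pi*RPM/60, so omega_A/omega_B = RPM_A / RPM_B
omega_A/omega_B = 2867 / 2809
omega_A/omega_B = 2867/2809

2867/2809


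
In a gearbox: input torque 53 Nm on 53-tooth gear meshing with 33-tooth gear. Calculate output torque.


Given: N1 = 53, N2 = 33, T1 = 53 Nm
Using T2/T1 = N2/N1
T2 = T1 * N2 / N1
T2 = 53 * 33 / 53
T2 = 1749 / 53
T2 = 33 Nm

33 Nm


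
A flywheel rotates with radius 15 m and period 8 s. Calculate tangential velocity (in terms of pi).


Given: radius r = 15 m, period T = 8 s
Using v = 2*pi*r / T
v = 2*pi*15 / 8
v = 30*pi / 8
v = 15/4*pi m/s

15/4*pi m/s


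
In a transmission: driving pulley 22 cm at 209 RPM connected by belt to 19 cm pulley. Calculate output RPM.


Given: D1 = 22 cm, w1 = 209 RPM, D2 = 19 cm
Using D1*w1 = D2*w2
w2 = D1*w1 / D2
w2 = 22*209 / 19
w2 = 4598 / 19
w2 = 242 RPM

242 RPM


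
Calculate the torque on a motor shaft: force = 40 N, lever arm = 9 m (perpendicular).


Given: F = 40 N, r = 9 m, angle = 90 deg (perpendicular)
Using tau = F * r * sin(90)
sin(90) = 1
tau = 40 * 9 * 1
tau = 360 Nm

360 Nm


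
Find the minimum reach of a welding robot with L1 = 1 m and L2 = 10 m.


Given: L1 = 1 m, L2 = 10 m
For a 2-link planar arm, min reach = |L1 - L2| (second link folded back)
Min reach = |1 - 10|
Min reach = 9 m

9 m


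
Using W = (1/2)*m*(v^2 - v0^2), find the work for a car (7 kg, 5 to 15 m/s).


Given: m = 7 kg, v0 = 5 m/s, v = 15 m/s
Using W = (1/2)*m*(v^2 - v0^2)
v^2 = 15^2 = 225
v0^2 = 5^2 = 25
v^2 - v0^2 = 225 - 25 = 200
W = (1/2)*7*200 = 700 J

700 J


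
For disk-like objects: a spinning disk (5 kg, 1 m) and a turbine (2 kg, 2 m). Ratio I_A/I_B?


Given: M1=5 kg, R1=1 m, M2=2 kg, R2=2 m
For a disk: I = (1/2)*M*R^2, so I_A/I_B = (M1*R1^2)/(M2*R2^2)
M1*R1^2 = 5*1 = 5
M2*R2^2 = 2*4 = 8
I_A/I_B = 5/8 = 5/8

5/8


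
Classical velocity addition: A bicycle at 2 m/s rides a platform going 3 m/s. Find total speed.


Given: object velocity = 2 m/s, platform velocity = 3 m/s (same direction)
Using classical velocity addition: v_total = v_object + v_platform
v_total = 2 + 3
v_total = 5 m/s

5 m/s


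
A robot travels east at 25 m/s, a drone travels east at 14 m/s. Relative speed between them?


Given: v_A = 25 m/s east, v_B = 14 m/s east
Both move in the same direction; relative speed = |v_A - v_B|
|25 - 14| = |11|
= 11 m/s

11 m/s


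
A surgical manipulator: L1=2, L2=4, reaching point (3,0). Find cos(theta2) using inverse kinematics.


Given: L1 = 2, L2 = 4, target (x, y) = (3, 0)
Using cos(theta2) = (x^2 + y^2 - L1^2 - L2^2) / (2*L1*L2)
x^2 + y^2 = 3^2 + 0 = 9
L1^2 + L2^2 = 4 + 16 = 20
Numerator = 9 - 20 = -11
Denominator = 2*2*4 = 16
cos(theta2) = -11/16 = -11/16

-11/16


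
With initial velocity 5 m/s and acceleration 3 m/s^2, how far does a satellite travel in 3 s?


Given: v0 = 5 m/s, a = 3 m/s^2, t = 3 s
Using s = v0*t + (1/2)*a*t^2
s = 5*3 + (1/2)*3*3^2
s = 15 + (1/2)*27
s = 15 + 27/2
s = 57/2

57/2 m


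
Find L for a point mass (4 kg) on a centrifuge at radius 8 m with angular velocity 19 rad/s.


Given: m = 4 kg, r = 8 m, omega = 19 rad/s
For a point mass: I = m*r^2
I = 4*8^2 = 4*64 = 256
L = I*omega = 256*19
L = 4864 kg*m^2/s

4864 kg*m^2/s


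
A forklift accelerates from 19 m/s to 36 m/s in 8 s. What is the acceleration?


Given: initial velocity v0 = 19 m/s, final velocity v = 36 m/s, time t = 8 s
Using a = (v - v0) / t
a = (36 - 19) / 8
a = 17 / 8
a = 17/8 m/s^2

17/8 m/s^2


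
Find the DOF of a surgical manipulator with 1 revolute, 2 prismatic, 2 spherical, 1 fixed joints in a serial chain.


Given: serial robot with 1 revolute, 2 prismatic, 2 spherical, 1 fixed joints
DOF contribution per joint type: revolute=1, prismatic=1, spherical=3, fixed=0
DOF = 1*1 + 2*1 + 2*3 + 1*0
DOF = 9

9


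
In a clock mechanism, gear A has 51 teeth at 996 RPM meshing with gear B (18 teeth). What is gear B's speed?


Given: N1 = 51 teeth, w1 = 996 RPM, N2 = 18 teeth
Using N1*w1 = N2*w2
w2 = N1*w1 / N2
w2 = 51*996 / 18
w2 = 50796 / 18
w2 = 2822 RPM

2822 RPM
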